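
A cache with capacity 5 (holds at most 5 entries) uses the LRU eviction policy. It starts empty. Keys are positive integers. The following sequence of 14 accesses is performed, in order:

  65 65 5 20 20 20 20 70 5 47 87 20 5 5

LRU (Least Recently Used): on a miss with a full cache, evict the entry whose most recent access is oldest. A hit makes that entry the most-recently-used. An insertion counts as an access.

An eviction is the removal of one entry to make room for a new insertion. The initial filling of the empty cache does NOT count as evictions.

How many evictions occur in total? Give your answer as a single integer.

Answer: 1

Derivation:
LRU simulation (capacity=5):
  1. access 65: MISS. Cache (LRU->MRU): [65]
  2. access 65: HIT. Cache (LRU->MRU): [65]
  3. access 5: MISS. Cache (LRU->MRU): [65 5]
  4. access 20: MISS. Cache (LRU->MRU): [65 5 20]
  5. access 20: HIT. Cache (LRU->MRU): [65 5 20]
  6. access 20: HIT. Cache (LRU->MRU): [65 5 20]
  7. access 20: HIT. Cache (LRU->MRU): [65 5 20]
  8. access 70: MISS. Cache (LRU->MRU): [65 5 20 70]
  9. access 5: HIT. Cache (LRU->MRU): [65 20 70 5]
  10. access 47: MISS. Cache (LRU->MRU): [65 20 70 5 47]
  11. access 87: MISS, evict 65. Cache (LRU->MRU): [20 70 5 47 87]
  12. access 20: HIT. Cache (LRU->MRU): [70 5 47 87 20]
  13. access 5: HIT. Cache (LRU->MRU): [70 47 87 20 5]
  14. access 5: HIT. Cache (LRU->MRU): [70 47 87 20 5]
Total: 8 hits, 6 misses, 1 evictions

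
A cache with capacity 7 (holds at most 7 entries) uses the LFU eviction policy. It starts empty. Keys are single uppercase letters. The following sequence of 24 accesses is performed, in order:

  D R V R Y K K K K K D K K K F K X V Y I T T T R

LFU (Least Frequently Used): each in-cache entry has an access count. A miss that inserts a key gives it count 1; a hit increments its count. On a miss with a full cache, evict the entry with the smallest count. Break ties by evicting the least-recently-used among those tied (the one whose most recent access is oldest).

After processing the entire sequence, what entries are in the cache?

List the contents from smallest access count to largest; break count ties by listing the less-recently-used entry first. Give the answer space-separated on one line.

LFU simulation (capacity=7):
  1. access D: MISS. Cache: [D(c=1)]
  2. access R: MISS. Cache: [D(c=1) R(c=1)]
  3. access V: MISS. Cache: [D(c=1) R(c=1) V(c=1)]
  4. access R: HIT, count now 2. Cache: [D(c=1) V(c=1) R(c=2)]
  5. access Y: MISS. Cache: [D(c=1) V(c=1) Y(c=1) R(c=2)]
  6. access K: MISS. Cache: [D(c=1) V(c=1) Y(c=1) K(c=1) R(c=2)]
  7. access K: HIT, count now 2. Cache: [D(c=1) V(c=1) Y(c=1) R(c=2) K(c=2)]
  8. access K: HIT, count now 3. Cache: [D(c=1) V(c=1) Y(c=1) R(c=2) K(c=3)]
  9. access K: HIT, count now 4. Cache: [D(c=1) V(c=1) Y(c=1) R(c=2) K(c=4)]
  10. access K: HIT, count now 5. Cache: [D(c=1) V(c=1) Y(c=1) R(c=2) K(c=5)]
  11. access D: HIT, count now 2. Cache: [V(c=1) Y(c=1) R(c=2) D(c=2) K(c=5)]
  12. access K: HIT, count now 6. Cache: [V(c=1) Y(c=1) R(c=2) D(c=2) K(c=6)]
  13. access K: HIT, count now 7. Cache: [V(c=1) Y(c=1) R(c=2) D(c=2) K(c=7)]
  14. access K: HIT, count now 8. Cache: [V(c=1) Y(c=1) R(c=2) D(c=2) K(c=8)]
  15. access F: MISS. Cache: [V(c=1) Y(c=1) F(c=1) R(c=2) D(c=2) K(c=8)]
  16. access K: HIT, count now 9. Cache: [V(c=1) Y(c=1) F(c=1) R(c=2) D(c=2) K(c=9)]
  17. access X: MISS. Cache: [V(c=1) Y(c=1) F(c=1) X(c=1) R(c=2) D(c=2) K(c=9)]
  18. access V: HIT, count now 2. Cache: [Y(c=1) F(c=1) X(c=1) R(c=2) D(c=2) V(c=2) K(c=9)]
  19. access Y: HIT, count now 2. Cache: [F(c=1) X(c=1) R(c=2) D(c=2) V(c=2) Y(c=2) K(c=9)]
  20. access I: MISS, evict F(c=1). Cache: [X(c=1) I(c=1) R(c=2) D(c=2) V(c=2) Y(c=2) K(c=9)]
  21. access T: MISS, evict X(c=1). Cache: [I(c=1) T(c=1) R(c=2) D(c=2) V(c=2) Y(c=2) K(c=9)]
  22. access T: HIT, count now 2. Cache: [I(c=1) R(c=2) D(c=2) V(c=2) Y(c=2) T(c=2) K(c=9)]
  23. access T: HIT, count now 3. Cache: [I(c=1) R(c=2) D(c=2) V(c=2) Y(c=2) T(c=3) K(c=9)]
  24. access R: HIT, count now 3. Cache: [I(c=1) D(c=2) V(c=2) Y(c=2) T(c=3) R(c=3) K(c=9)]
Total: 15 hits, 9 misses, 2 evictions

Answer: I D V Y T R K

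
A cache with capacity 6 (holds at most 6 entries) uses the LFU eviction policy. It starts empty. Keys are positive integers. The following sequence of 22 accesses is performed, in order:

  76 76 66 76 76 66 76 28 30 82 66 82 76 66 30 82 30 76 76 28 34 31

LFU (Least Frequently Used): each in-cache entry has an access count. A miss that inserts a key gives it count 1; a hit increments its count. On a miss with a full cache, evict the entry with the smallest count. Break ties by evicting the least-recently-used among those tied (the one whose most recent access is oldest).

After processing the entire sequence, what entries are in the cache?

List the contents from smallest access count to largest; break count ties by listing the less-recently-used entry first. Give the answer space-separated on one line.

Answer: 31 28 82 30 66 76

Derivation:
LFU simulation (capacity=6):
  1. access 76: MISS. Cache: [76(c=1)]
  2. access 76: HIT, count now 2. Cache: [76(c=2)]
  3. access 66: MISS. Cache: [66(c=1) 76(c=2)]
  4. access 76: HIT, count now 3. Cache: [66(c=1) 76(c=3)]
  5. access 76: HIT, count now 4. Cache: [66(c=1) 76(c=4)]
  6. access 66: HIT, count now 2. Cache: [66(c=2) 76(c=4)]
  7. access 76: HIT, count now 5. Cache: [66(c=2) 76(c=5)]
  8. access 28: MISS. Cache: [28(c=1) 66(c=2) 76(c=5)]
  9. access 30: MISS. Cache: [28(c=1) 30(c=1) 66(c=2) 76(c=5)]
  10. access 82: MISS. Cache: [28(c=1) 30(c=1) 82(c=1) 66(c=2) 76(c=5)]
  11. access 66: HIT, count now 3. Cache: [28(c=1) 30(c=1) 82(c=1) 66(c=3) 76(c=5)]
  12. access 82: HIT, count now 2. Cache: [28(c=1) 30(c=1) 82(c=2) 66(c=3) 76(c=5)]
  13. access 76: HIT, count now 6. Cache: [28(c=1) 30(c=1) 82(c=2) 66(c=3) 76(c=6)]
  14. access 66: HIT, count now 4. Cache: [28(c=1) 30(c=1) 82(c=2) 66(c=4) 76(c=6)]
  15. access 30: HIT, count now 2. Cache: [28(c=1) 82(c=2) 30(c=2) 66(c=4) 76(c=6)]
  16. access 82: HIT, count now 3. Cache: [28(c=1) 30(c=2) 82(c=3) 66(c=4) 76(c=6)]
  17. access 30: HIT, count now 3. Cache: [28(c=1) 82(c=3) 30(c=3) 66(c=4) 76(c=6)]
  18. access 76: HIT, count now 7. Cache: [28(c=1) 82(c=3) 30(c=3) 66(c=4) 76(c=7)]
  19. access 76: HIT, count now 8. Cache: [28(c=1) 82(c=3) 30(c=3) 66(c=4) 76(c=8)]
  20. access 28: HIT, count now 2. Cache: [28(c=2) 82(c=3) 30(c=3) 66(c=4) 76(c=8)]
  21. access 34: MISS. Cache: [34(c=1) 28(c=2) 82(c=3) 30(c=3) 66(c=4) 76(c=8)]
  22. access 31: MISS, evict 34(c=1). Cache: [31(c=1) 28(c=2) 82(c=3) 30(c=3) 66(c=4) 76(c=8)]
Total: 15 hits, 7 misses, 1 evictions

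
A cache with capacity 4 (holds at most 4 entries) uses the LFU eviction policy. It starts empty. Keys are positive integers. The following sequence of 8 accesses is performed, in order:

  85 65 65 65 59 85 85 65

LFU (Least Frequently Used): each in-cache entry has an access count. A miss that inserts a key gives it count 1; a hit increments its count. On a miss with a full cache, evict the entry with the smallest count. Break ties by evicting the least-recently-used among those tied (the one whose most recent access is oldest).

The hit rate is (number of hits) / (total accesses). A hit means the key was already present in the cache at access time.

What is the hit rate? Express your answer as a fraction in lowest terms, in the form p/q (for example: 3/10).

Answer: 5/8

Derivation:
LFU simulation (capacity=4):
  1. access 85: MISS. Cache: [85(c=1)]
  2. access 65: MISS. Cache: [85(c=1) 65(c=1)]
  3. access 65: HIT, count now 2. Cache: [85(c=1) 65(c=2)]
  4. access 65: HIT, count now 3. Cache: [85(c=1) 65(c=3)]
  5. access 59: MISS. Cache: [85(c=1) 59(c=1) 65(c=3)]
  6. access 85: HIT, count now 2. Cache: [59(c=1) 85(c=2) 65(c=3)]
  7. access 85: HIT, count now 3. Cache: [59(c=1) 65(c=3) 85(c=3)]
  8. access 65: HIT, count now 4. Cache: [59(c=1) 85(c=3) 65(c=4)]
Total: 5 hits, 3 misses, 0 evictions

Hit rate = 5/8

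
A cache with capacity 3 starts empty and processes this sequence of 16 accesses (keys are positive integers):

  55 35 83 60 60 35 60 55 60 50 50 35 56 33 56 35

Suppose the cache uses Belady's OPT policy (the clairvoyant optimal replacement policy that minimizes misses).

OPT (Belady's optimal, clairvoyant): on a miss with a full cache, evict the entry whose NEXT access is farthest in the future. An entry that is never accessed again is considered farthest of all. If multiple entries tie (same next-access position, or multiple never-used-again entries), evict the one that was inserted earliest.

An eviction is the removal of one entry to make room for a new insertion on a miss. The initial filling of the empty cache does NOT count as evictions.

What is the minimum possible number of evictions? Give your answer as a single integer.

Answer: 4

Derivation:
OPT (Belady) simulation (capacity=3):
  1. access 55: MISS. Cache: [55]
  2. access 35: MISS. Cache: [55 35]
  3. access 83: MISS. Cache: [55 35 83]
  4. access 60: MISS, evict 83 (next use: never). Cache: [55 35 60]
  5. access 60: HIT. Next use of 60: step 7. Cache: [55 35 60]
  6. access 35: HIT. Next use of 35: step 12. Cache: [55 35 60]
  7. access 60: HIT. Next use of 60: step 9. Cache: [55 35 60]
  8. access 55: HIT. Next use of 55: never. Cache: [55 35 60]
  9. access 60: HIT. Next use of 60: never. Cache: [55 35 60]
  10. access 50: MISS, evict 55 (next use: never). Cache: [35 60 50]
  11. access 50: HIT. Next use of 50: never. Cache: [35 60 50]
  12. access 35: HIT. Next use of 35: step 16. Cache: [35 60 50]
  13. access 56: MISS, evict 60 (next use: never). Cache: [35 50 56]
  14. access 33: MISS, evict 50 (next use: never). Cache: [35 56 33]
  15. access 56: HIT. Next use of 56: never. Cache: [35 56 33]
  16. access 35: HIT. Next use of 35: never. Cache: [35 56 33]
Total: 9 hits, 7 misses, 4 evictions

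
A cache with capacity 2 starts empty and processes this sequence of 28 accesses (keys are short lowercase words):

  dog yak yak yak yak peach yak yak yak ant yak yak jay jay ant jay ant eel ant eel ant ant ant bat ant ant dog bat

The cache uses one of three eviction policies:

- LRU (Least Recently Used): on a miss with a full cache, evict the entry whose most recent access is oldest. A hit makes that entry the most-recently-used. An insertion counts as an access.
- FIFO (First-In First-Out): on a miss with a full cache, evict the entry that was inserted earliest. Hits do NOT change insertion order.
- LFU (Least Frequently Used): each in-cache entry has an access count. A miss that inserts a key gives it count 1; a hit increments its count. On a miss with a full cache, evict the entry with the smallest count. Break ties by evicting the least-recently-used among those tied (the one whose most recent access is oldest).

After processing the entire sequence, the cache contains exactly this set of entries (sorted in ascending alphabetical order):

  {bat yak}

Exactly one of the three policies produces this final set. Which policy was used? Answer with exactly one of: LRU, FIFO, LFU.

Simulating under each policy and comparing final sets:
  LRU: final set = {bat dog} -> differs
  FIFO: final set = {bat dog} -> differs
  LFU: final set = {bat yak} -> MATCHES target
Only LFU produces the target set.

Answer: LFU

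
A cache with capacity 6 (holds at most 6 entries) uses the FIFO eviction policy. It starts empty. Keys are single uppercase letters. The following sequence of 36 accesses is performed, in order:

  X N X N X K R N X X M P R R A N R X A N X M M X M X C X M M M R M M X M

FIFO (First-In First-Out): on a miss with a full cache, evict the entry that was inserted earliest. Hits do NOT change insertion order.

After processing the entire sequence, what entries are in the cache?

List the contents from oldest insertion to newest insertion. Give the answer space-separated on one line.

FIFO simulation (capacity=6):
  1. access X: MISS. Cache (old->new): [X]
  2. access N: MISS. Cache (old->new): [X N]
  3. access X: HIT. Cache (old->new): [X N]
  4. access N: HIT. Cache (old->new): [X N]
  5. access X: HIT. Cache (old->new): [X N]
  6. access K: MISS. Cache (old->new): [X N K]
  7. access R: MISS. Cache (old->new): [X N K R]
  8. access N: HIT. Cache (old->new): [X N K R]
  9. access X: HIT. Cache (old->new): [X N K R]
  10. access X: HIT. Cache (old->new): [X N K R]
  11. access M: MISS. Cache (old->new): [X N K R M]
  12. access P: MISS. Cache (old->new): [X N K R M P]
  13. access R: HIT. Cache (old->new): [X N K R M P]
  14. access R: HIT. Cache (old->new): [X N K R M P]
  15. access A: MISS, evict X. Cache (old->new): [N K R M P A]
  16. access N: HIT. Cache (old->new): [N K R M P A]
  17. access R: HIT. Cache (old->new): [N K R M P A]
  18. access X: MISS, evict N. Cache (old->new): [K R M P A X]
  19. access A: HIT. Cache (old->new): [K R M P A X]
  20. access N: MISS, evict K. Cache (old->new): [R M P A X N]
  21. access X: HIT. Cache (old->new): [R M P A X N]
  22. access M: HIT. Cache (old->new): [R M P A X N]
  23. access M: HIT. Cache (old->new): [R M P A X N]
  24. access X: HIT. Cache (old->new): [R M P A X N]
  25. access M: HIT. Cache (old->new): [R M P A X N]
  26. access X: HIT. Cache (old->new): [R M P A X N]
  27. access C: MISS, evict R. Cache (old->new): [M P A X N C]
  28. access X: HIT. Cache (old->new): [M P A X N C]
  29. access M: HIT. Cache (old->new): [M P A X N C]
  30. access M: HIT. Cache (old->new): [M P A X N C]
  31. access M: HIT. Cache (old->new): [M P A X N C]
  32. access R: MISS, evict M. Cache (old->new): [P A X N C R]
  33. access M: MISS, evict P. Cache (old->new): [A X N C R M]
  34. access M: HIT. Cache (old->new): [A X N C R M]
  35. access X: HIT. Cache (old->new): [A X N C R M]
  36. access M: HIT. Cache (old->new): [A X N C R M]
Total: 24 hits, 12 misses, 6 evictions

Answer: A X N C R M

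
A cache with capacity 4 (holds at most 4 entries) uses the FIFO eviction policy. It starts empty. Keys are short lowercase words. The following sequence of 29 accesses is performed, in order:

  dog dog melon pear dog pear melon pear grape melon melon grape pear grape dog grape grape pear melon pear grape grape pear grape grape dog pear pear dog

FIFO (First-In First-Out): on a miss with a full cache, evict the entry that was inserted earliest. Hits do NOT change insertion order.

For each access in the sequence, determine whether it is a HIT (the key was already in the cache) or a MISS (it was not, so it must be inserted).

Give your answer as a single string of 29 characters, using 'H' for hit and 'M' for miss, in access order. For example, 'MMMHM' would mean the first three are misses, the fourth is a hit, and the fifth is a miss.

Answer: MHMMHHHHMHHHHHHHHHHHHHHHHHHHH

Derivation:
FIFO simulation (capacity=4):
  1. access dog: MISS. Cache (old->new): [dog]
  2. access dog: HIT. Cache (old->new): [dog]
  3. access melon: MISS. Cache (old->new): [dog melon]
  4. access pear: MISS. Cache (old->new): [dog melon pear]
  5. access dog: HIT. Cache (old->new): [dog melon pear]
  6. access pear: HIT. Cache (old->new): [dog melon pear]
  7. access melon: HIT. Cache (old->new): [dog melon pear]
  8. access pear: HIT. Cache (old->new): [dog melon pear]
  9. access grape: MISS. Cache (old->new): [dog melon pear grape]
  10. access melon: HIT. Cache (old->new): [dog melon pear grape]
  11. access melon: HIT. Cache (old->new): [dog melon pear grape]
  12. access grape: HIT. Cache (old->new): [dog melon pear grape]
  13. access pear: HIT. Cache (old->new): [dog melon pear grape]
  14. access grape: HIT. Cache (old->new): [dog melon pear grape]
  15. access dog: HIT. Cache (old->new): [dog melon pear grape]
  16. access grape: HIT. Cache (old->new): [dog melon pear grape]
  17. access grape: HIT. Cache (old->new): [dog melon pear grape]
  18. access pear: HIT. Cache (old->new): [dog melon pear grape]
  19. access melon: HIT. Cache (old->new): [dog melon pear grape]
  20. access pear: HIT. Cache (old->new): [dog melon pear grape]
  21. access grape: HIT. Cache (old->new): [dog melon pear grape]
  22. access grape: HIT. Cache (old->new): [dog melon pear grape]
  23. access pear: HIT. Cache (old->new): [dog melon pear grape]
  24. access grape: HIT. Cache (old->new): [dog melon pear grape]
  25. access grape: HIT. Cache (old->new): [dog melon pear grape]
  26. access dog: HIT. Cache (old->new): [dog melon pear grape]
  27. access pear: HIT. Cache (old->new): [dog melon pear grape]
  28. access pear: HIT. Cache (old->new): [dog melon pear grape]
  29. access dog: HIT. Cache (old->new): [dog melon pear grape]
Total: 25 hits, 4 misses, 0 evictions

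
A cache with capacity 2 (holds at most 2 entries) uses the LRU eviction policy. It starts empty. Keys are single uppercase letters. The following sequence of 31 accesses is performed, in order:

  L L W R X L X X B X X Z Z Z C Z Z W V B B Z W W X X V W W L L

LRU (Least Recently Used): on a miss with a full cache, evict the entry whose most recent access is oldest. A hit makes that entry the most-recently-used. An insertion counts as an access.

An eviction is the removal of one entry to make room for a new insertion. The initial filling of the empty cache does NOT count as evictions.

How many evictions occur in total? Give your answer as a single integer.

LRU simulation (capacity=2):
  1. access L: MISS. Cache (LRU->MRU): [L]
  2. access L: HIT. Cache (LRU->MRU): [L]
  3. access W: MISS. Cache (LRU->MRU): [L W]
  4. access R: MISS, evict L. Cache (LRU->MRU): [W R]
  5. access X: MISS, evict W. Cache (LRU->MRU): [R X]
  6. access L: MISS, evict R. Cache (LRU->MRU): [X L]
  7. access X: HIT. Cache (LRU->MRU): [L X]
  8. access X: HIT. Cache (LRU->MRU): [L X]
  9. access B: MISS, evict L. Cache (LRU->MRU): [X B]
  10. access X: HIT. Cache (LRU->MRU): [B X]
  11. access X: HIT. Cache (LRU->MRU): [B X]
  12. access Z: MISS, evict B. Cache (LRU->MRU): [X Z]
  13. access Z: HIT. Cache (LRU->MRU): [X Z]
  14. access Z: HIT. Cache (LRU->MRU): [X Z]
  15. access C: MISS, evict X. Cache (LRU->MRU): [Z C]
  16. access Z: HIT. Cache (LRU->MRU): [C Z]
  17. access Z: HIT. Cache (LRU->MRU): [C Z]
  18. access W: MISS, evict C. Cache (LRU->MRU): [Z W]
  19. access V: MISS, evict Z. Cache (LRU->MRU): [W V]
  20. access B: MISS, evict W. Cache (LRU->MRU): [V B]
  21. access B: HIT. Cache (LRU->MRU): [V B]
  22. access Z: MISS, evict V. Cache (LRU->MRU): [B Z]
  23. access W: MISS, evict B. Cache (LRU->MRU): [Z W]
  24. access W: HIT. Cache (LRU->MRU): [Z W]
  25. access X: MISS, evict Z. Cache (LRU->MRU): [W X]
  26. access X: HIT. Cache (LRU->MRU): [W X]
  27. access V: MISS, evict W. Cache (LRU->MRU): [X V]
  28. access W: MISS, evict X. Cache (LRU->MRU): [V W]
  29. access W: HIT. Cache (LRU->MRU): [V W]
  30. access L: MISS, evict V. Cache (LRU->MRU): [W L]
  31. access L: HIT. Cache (LRU->MRU): [W L]
Total: 14 hits, 17 misses, 15 evictions

Answer: 15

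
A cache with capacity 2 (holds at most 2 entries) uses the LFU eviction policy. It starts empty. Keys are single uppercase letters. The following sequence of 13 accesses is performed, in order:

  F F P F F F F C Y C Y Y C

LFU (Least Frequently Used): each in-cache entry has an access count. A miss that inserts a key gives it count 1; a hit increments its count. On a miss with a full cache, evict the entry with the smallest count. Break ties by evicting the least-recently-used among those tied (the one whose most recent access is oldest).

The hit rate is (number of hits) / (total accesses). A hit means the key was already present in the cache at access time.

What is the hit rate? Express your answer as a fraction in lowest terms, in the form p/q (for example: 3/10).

LFU simulation (capacity=2):
  1. access F: MISS. Cache: [F(c=1)]
  2. access F: HIT, count now 2. Cache: [F(c=2)]
  3. access P: MISS. Cache: [P(c=1) F(c=2)]
  4. access F: HIT, count now 3. Cache: [P(c=1) F(c=3)]
  5. access F: HIT, count now 4. Cache: [P(c=1) F(c=4)]
  6. access F: HIT, count now 5. Cache: [P(c=1) F(c=5)]
  7. access F: HIT, count now 6. Cache: [P(c=1) F(c=6)]
  8. access C: MISS, evict P(c=1). Cache: [C(c=1) F(c=6)]
  9. access Y: MISS, evict C(c=1). Cache: [Y(c=1) F(c=6)]
  10. access C: MISS, evict Y(c=1). Cache: [C(c=1) F(c=6)]
  11. access Y: MISS, evict C(c=1). Cache: [Y(c=1) F(c=6)]
  12. access Y: HIT, count now 2. Cache: [Y(c=2) F(c=6)]
  13. access C: MISS, evict Y(c=2). Cache: [C(c=1) F(c=6)]
Total: 6 hits, 7 misses, 5 evictions

Hit rate = 6/13

Answer: 6/13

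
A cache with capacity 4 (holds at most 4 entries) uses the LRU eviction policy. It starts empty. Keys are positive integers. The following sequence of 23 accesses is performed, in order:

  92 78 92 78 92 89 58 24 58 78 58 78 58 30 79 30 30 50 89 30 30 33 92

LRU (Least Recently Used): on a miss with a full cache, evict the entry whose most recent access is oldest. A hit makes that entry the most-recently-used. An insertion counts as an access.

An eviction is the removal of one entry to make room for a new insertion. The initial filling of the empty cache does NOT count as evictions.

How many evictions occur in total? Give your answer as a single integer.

Answer: 8

Derivation:
LRU simulation (capacity=4):
  1. access 92: MISS. Cache (LRU->MRU): [92]
  2. access 78: MISS. Cache (LRU->MRU): [92 78]
  3. access 92: HIT. Cache (LRU->MRU): [78 92]
  4. access 78: HIT. Cache (LRU->MRU): [92 78]
  5. access 92: HIT. Cache (LRU->MRU): [78 92]
  6. access 89: MISS. Cache (LRU->MRU): [78 92 89]
  7. access 58: MISS. Cache (LRU->MRU): [78 92 89 58]
  8. access 24: MISS, evict 78. Cache (LRU->MRU): [92 89 58 24]
  9. access 58: HIT. Cache (LRU->MRU): [92 89 24 58]
  10. access 78: MISS, evict 92. Cache (LRU->MRU): [89 24 58 78]
  11. access 58: HIT. Cache (LRU->MRU): [89 24 78 58]
  12. access 78: HIT. Cache (LRU->MRU): [89 24 58 78]
  13. access 58: HIT. Cache (LRU->MRU): [89 24 78 58]
  14. access 30: MISS, evict 89. Cache (LRU->MRU): [24 78 58 30]
  15. access 79: MISS, evict 24. Cache (LRU->MRU): [78 58 30 79]
  16. access 30: HIT. Cache (LRU->MRU): [78 58 79 30]
  17. access 30: HIT. Cache (LRU->MRU): [78 58 79 30]
  18. access 50: MISS, evict 78. Cache (LRU->MRU): [58 79 30 50]
  19. access 89: MISS, evict 58. Cache (LRU->MRU): [79 30 50 89]
  20. access 30: HIT. Cache (LRU->MRU): [79 50 89 30]
  21. access 30: HIT. Cache (LRU->MRU): [79 50 89 30]
  22. access 33: MISS, evict 79. Cache (LRU->MRU): [50 89 30 33]
  23. access 92: MISS, evict 50. Cache (LRU->MRU): [89 30 33 92]
Total: 11 hits, 12 misses, 8 evictions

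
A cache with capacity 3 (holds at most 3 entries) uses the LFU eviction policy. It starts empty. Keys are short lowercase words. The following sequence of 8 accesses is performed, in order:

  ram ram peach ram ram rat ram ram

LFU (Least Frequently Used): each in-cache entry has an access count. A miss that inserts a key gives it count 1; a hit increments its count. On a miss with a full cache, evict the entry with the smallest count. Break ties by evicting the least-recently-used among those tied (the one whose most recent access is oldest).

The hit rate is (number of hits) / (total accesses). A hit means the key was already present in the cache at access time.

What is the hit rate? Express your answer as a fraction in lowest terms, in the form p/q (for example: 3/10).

LFU simulation (capacity=3):
  1. access ram: MISS. Cache: [ram(c=1)]
  2. access ram: HIT, count now 2. Cache: [ram(c=2)]
  3. access peach: MISS. Cache: [peach(c=1) ram(c=2)]
  4. access ram: HIT, count now 3. Cache: [peach(c=1) ram(c=3)]
  5. access ram: HIT, count now 4. Cache: [peach(c=1) ram(c=4)]
  6. access rat: MISS. Cache: [peach(c=1) rat(c=1) ram(c=4)]
  7. access ram: HIT, count now 5. Cache: [peach(c=1) rat(c=1) ram(c=5)]
  8. access ram: HIT, count now 6. Cache: [peach(c=1) rat(c=1) ram(c=6)]
Total: 5 hits, 3 misses, 0 evictions

Hit rate = 5/8

Answer: 5/8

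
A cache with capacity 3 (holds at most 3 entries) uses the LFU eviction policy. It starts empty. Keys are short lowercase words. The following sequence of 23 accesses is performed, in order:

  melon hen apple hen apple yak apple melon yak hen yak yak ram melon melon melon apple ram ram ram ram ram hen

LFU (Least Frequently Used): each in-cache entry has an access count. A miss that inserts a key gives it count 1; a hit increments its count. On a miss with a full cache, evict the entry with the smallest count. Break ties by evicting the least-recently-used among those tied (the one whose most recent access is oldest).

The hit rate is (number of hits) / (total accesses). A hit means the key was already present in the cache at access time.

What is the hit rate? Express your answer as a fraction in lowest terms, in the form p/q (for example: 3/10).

LFU simulation (capacity=3):
  1. access melon: MISS. Cache: [melon(c=1)]
  2. access hen: MISS. Cache: [melon(c=1) hen(c=1)]
  3. access apple: MISS. Cache: [melon(c=1) hen(c=1) apple(c=1)]
  4. access hen: HIT, count now 2. Cache: [melon(c=1) apple(c=1) hen(c=2)]
  5. access apple: HIT, count now 2. Cache: [melon(c=1) hen(c=2) apple(c=2)]
  6. access yak: MISS, evict melon(c=1). Cache: [yak(c=1) hen(c=2) apple(c=2)]
  7. access apple: HIT, count now 3. Cache: [yak(c=1) hen(c=2) apple(c=3)]
  8. access melon: MISS, evict yak(c=1). Cache: [melon(c=1) hen(c=2) apple(c=3)]
  9. access yak: MISS, evict melon(c=1). Cache: [yak(c=1) hen(c=2) apple(c=3)]
  10. access hen: HIT, count now 3. Cache: [yak(c=1) apple(c=3) hen(c=3)]
  11. access yak: HIT, count now 2. Cache: [yak(c=2) apple(c=3) hen(c=3)]
  12. access yak: HIT, count now 3. Cache: [apple(c=3) hen(c=3) yak(c=3)]
  13. access ram: MISS, evict apple(c=3). Cache: [ram(c=1) hen(c=3) yak(c=3)]
  14. access melon: MISS, evict ram(c=1). Cache: [melon(c=1) hen(c=3) yak(c=3)]
  15. access melon: HIT, count now 2. Cache: [melon(c=2) hen(c=3) yak(c=3)]
  16. access melon: HIT, count now 3. Cache: [hen(c=3) yak(c=3) melon(c=3)]
  17. access apple: MISS, evict hen(c=3). Cache: [apple(c=1) yak(c=3) melon(c=3)]
  18. access ram: MISS, evict apple(c=1). Cache: [ram(c=1) yak(c=3) melon(c=3)]
  19. access ram: HIT, count now 2. Cache: [ram(c=2) yak(c=3) melon(c=3)]
  20. access ram: HIT, count now 3. Cache: [yak(c=3) melon(c=3) ram(c=3)]
  21. access ram: HIT, count now 4. Cache: [yak(c=3) melon(c=3) ram(c=4)]
  22. access ram: HIT, count now 5. Cache: [yak(c=3) melon(c=3) ram(c=5)]
  23. access hen: MISS, evict yak(c=3). Cache: [hen(c=1) melon(c=3) ram(c=5)]
Total: 12 hits, 11 misses, 8 evictions

Hit rate = 12/23

Answer: 12/23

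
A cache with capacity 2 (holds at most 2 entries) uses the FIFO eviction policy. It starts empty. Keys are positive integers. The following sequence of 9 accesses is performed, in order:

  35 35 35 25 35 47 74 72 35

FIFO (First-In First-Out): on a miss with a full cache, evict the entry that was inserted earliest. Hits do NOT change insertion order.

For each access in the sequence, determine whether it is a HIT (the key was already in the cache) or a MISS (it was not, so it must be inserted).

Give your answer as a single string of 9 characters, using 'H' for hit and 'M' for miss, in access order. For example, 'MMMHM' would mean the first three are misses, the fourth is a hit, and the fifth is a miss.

Answer: MHHMHMMMM

Derivation:
FIFO simulation (capacity=2):
  1. access 35: MISS. Cache (old->new): [35]
  2. access 35: HIT. Cache (old->new): [35]
  3. access 35: HIT. Cache (old->new): [35]
  4. access 25: MISS. Cache (old->new): [35 25]
  5. access 35: HIT. Cache (old->new): [35 25]
  6. access 47: MISS, evict 35. Cache (old->new): [25 47]
  7. access 74: MISS, evict 25. Cache (old->new): [47 74]
  8. access 72: MISS, evict 47. Cache (old->new): [74 72]
  9. access 35: MISS, evict 74. Cache (old->new): [72 35]
Total: 3 hits, 6 misses, 4 evictions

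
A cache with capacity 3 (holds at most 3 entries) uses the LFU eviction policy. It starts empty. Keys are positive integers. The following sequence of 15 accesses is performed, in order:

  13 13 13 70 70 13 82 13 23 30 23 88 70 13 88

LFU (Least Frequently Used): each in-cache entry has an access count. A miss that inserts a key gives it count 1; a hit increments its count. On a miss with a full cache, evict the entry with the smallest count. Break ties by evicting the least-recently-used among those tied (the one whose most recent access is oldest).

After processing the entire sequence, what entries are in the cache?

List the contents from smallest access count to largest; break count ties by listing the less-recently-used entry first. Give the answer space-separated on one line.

LFU simulation (capacity=3):
  1. access 13: MISS. Cache: [13(c=1)]
  2. access 13: HIT, count now 2. Cache: [13(c=2)]
  3. access 13: HIT, count now 3. Cache: [13(c=3)]
  4. access 70: MISS. Cache: [70(c=1) 13(c=3)]
  5. access 70: HIT, count now 2. Cache: [70(c=2) 13(c=3)]
  6. access 13: HIT, count now 4. Cache: [70(c=2) 13(c=4)]
  7. access 82: MISS. Cache: [82(c=1) 70(c=2) 13(c=4)]
  8. access 13: HIT, count now 5. Cache: [82(c=1) 70(c=2) 13(c=5)]
  9. access 23: MISS, evict 82(c=1). Cache: [23(c=1) 70(c=2) 13(c=5)]
  10. access 30: MISS, evict 23(c=1). Cache: [30(c=1) 70(c=2) 13(c=5)]
  11. access 23: MISS, evict 30(c=1). Cache: [23(c=1) 70(c=2) 13(c=5)]
  12. access 88: MISS, evict 23(c=1). Cache: [88(c=1) 70(c=2) 13(c=5)]
  13. access 70: HIT, count now 3. Cache: [88(c=1) 70(c=3) 13(c=5)]
  14. access 13: HIT, count now 6. Cache: [88(c=1) 70(c=3) 13(c=6)]
  15. access 88: HIT, count now 2. Cache: [88(c=2) 70(c=3) 13(c=6)]
Total: 8 hits, 7 misses, 4 evictions

Answer: 88 70 13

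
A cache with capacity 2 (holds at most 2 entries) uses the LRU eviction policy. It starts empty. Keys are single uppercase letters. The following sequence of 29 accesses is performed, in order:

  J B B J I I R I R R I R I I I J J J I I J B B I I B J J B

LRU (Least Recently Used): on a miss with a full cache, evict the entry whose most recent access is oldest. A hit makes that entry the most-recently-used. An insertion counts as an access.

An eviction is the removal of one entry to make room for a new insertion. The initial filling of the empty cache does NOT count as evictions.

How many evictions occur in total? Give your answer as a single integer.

Answer: 6

Derivation:
LRU simulation (capacity=2):
  1. access J: MISS. Cache (LRU->MRU): [J]
  2. access B: MISS. Cache (LRU->MRU): [J B]
  3. access B: HIT. Cache (LRU->MRU): [J B]
  4. access J: HIT. Cache (LRU->MRU): [B J]
  5. access I: MISS, evict B. Cache (LRU->MRU): [J I]
  6. access I: HIT. Cache (LRU->MRU): [J I]
  7. access R: MISS, evict J. Cache (LRU->MRU): [I R]
  8. access I: HIT. Cache (LRU->MRU): [R I]
  9. access R: HIT. Cache (LRU->MRU): [I R]
  10. access R: HIT. Cache (LRU->MRU): [I R]
  11. access I: HIT. Cache (LRU->MRU): [R I]
  12. access R: HIT. Cache (LRU->MRU): [I R]
  13. access I: HIT. Cache (LRU->MRU): [R I]
  14. access I: HIT. Cache (LRU->MRU): [R I]
  15. access I: HIT. Cache (LRU->MRU): [R I]
  16. access J: MISS, evict R. Cache (LRU->MRU): [I J]
  17. access J: HIT. Cache (LRU->MRU): [I J]
  18. access J: HIT. Cache (LRU->MRU): [I J]
  19. access I: HIT. Cache (LRU->MRU): [J I]
  20. access I: HIT. Cache (LRU->MRU): [J I]
  21. access J: HIT. Cache (LRU->MRU): [I J]
  22. access B: MISS, evict I. Cache (LRU->MRU): [J B]
  23. access B: HIT. Cache (LRU->MRU): [J B]
  24. access I: MISS, evict J. Cache (LRU->MRU): [B I]
  25. access I: HIT. Cache (LRU->MRU): [B I]
  26. access B: HIT. Cache (LRU->MRU): [I B]
  27. access J: MISS, evict I. Cache (LRU->MRU): [B J]
  28. access J: HIT. Cache (LRU->MRU): [B J]
  29. access B: HIT. Cache (LRU->MRU): [J B]
Total: 21 hits, 8 misses, 6 evictions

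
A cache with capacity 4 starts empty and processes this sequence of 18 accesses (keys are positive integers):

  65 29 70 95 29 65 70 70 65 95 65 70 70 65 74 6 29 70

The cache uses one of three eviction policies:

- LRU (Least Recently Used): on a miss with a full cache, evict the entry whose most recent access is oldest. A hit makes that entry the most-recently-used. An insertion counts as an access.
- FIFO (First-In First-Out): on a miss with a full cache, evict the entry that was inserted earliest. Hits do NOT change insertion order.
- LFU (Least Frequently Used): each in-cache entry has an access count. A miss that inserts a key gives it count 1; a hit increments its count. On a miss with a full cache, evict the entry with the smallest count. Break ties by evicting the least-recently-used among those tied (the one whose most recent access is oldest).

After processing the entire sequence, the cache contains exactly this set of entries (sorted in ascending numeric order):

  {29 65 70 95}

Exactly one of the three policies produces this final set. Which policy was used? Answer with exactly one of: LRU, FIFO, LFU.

Simulating under each policy and comparing final sets:
  LRU: final set = {6 29 70 74} -> differs
  FIFO: final set = {6 29 70 74} -> differs
  LFU: final set = {29 65 70 95} -> MATCHES target
Only LFU produces the target set.

Answer: LFU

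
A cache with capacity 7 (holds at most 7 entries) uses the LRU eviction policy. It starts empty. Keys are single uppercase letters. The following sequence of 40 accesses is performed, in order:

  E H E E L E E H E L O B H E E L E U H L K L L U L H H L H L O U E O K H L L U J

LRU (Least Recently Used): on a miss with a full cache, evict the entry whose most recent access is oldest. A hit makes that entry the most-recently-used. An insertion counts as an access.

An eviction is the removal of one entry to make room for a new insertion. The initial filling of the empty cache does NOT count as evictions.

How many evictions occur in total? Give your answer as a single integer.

LRU simulation (capacity=7):
  1. access E: MISS. Cache (LRU->MRU): [E]
  2. access H: MISS. Cache (LRU->MRU): [E H]
  3. access E: HIT. Cache (LRU->MRU): [H E]
  4. access E: HIT. Cache (LRU->MRU): [H E]
  5. access L: MISS. Cache (LRU->MRU): [H E L]
  6. access E: HIT. Cache (LRU->MRU): [H L E]
  7. access E: HIT. Cache (LRU->MRU): [H L E]
  8. access H: HIT. Cache (LRU->MRU): [L E H]
  9. access E: HIT. Cache (LRU->MRU): [L H E]
  10. access L: HIT. Cache (LRU->MRU): [H E L]
  11. access O: MISS. Cache (LRU->MRU): [H E L O]
  12. access B: MISS. Cache (LRU->MRU): [H E L O B]
  13. access H: HIT. Cache (LRU->MRU): [E L O B H]
  14. access E: HIT. Cache (LRU->MRU): [L O B H E]
  15. access E: HIT. Cache (LRU->MRU): [L O B H E]
  16. access L: HIT. Cache (LRU->MRU): [O B H E L]
  17. access E: HIT. Cache (LRU->MRU): [O B H L E]
  18. access U: MISS. Cache (LRU->MRU): [O B H L E U]
  19. access H: HIT. Cache (LRU->MRU): [O B L E U H]
  20. access L: HIT. Cache (LRU->MRU): [O B E U H L]
  21. access K: MISS. Cache (LRU->MRU): [O B E U H L K]
  22. access L: HIT. Cache (LRU->MRU): [O B E U H K L]
  23. access L: HIT. Cache (LRU->MRU): [O B E U H K L]
  24. access U: HIT. Cache (LRU->MRU): [O B E H K L U]
  25. access L: HIT. Cache (LRU->MRU): [O B E H K U L]
  26. access H: HIT. Cache (LRU->MRU): [O B E K U L H]
  27. access H: HIT. Cache (LRU->MRU): [O B E K U L H]
  28. access L: HIT. Cache (LRU->MRU): [O B E K U H L]
  29. access H: HIT. Cache (LRU->MRU): [O B E K U L H]
  30. access L: HIT. Cache (LRU->MRU): [O B E K U H L]
  31. access O: HIT. Cache (LRU->MRU): [B E K U H L O]
  32. access U: HIT. Cache (LRU->MRU): [B E K H L O U]
  33. access E: HIT. Cache (LRU->MRU): [B K H L O U E]
  34. access O: HIT. Cache (LRU->MRU): [B K H L U E O]
  35. access K: HIT. Cache (LRU->MRU): [B H L U E O K]
  36. access H: HIT. Cache (LRU->MRU): [B L U E O K H]
  37. access L: HIT. Cache (LRU->MRU): [B U E O K H L]
  38. access L: HIT. Cache (LRU->MRU): [B U E O K H L]
  39. access U: HIT. Cache (LRU->MRU): [B E O K H L U]
  40. access J: MISS, evict B. Cache (LRU->MRU): [E O K H L U J]
Total: 32 hits, 8 misses, 1 evictions

Answer: 1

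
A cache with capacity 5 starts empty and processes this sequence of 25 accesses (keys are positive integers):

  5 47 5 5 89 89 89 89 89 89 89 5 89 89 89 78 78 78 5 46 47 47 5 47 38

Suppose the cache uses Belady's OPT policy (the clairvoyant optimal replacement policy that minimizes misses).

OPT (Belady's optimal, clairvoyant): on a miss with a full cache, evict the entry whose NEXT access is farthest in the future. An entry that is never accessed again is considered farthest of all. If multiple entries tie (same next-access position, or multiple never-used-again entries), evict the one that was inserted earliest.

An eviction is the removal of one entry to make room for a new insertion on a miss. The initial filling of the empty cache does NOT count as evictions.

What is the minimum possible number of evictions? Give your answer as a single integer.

Answer: 1

Derivation:
OPT (Belady) simulation (capacity=5):
  1. access 5: MISS. Cache: [5]
  2. access 47: MISS. Cache: [5 47]
  3. access 5: HIT. Next use of 5: step 4. Cache: [5 47]
  4. access 5: HIT. Next use of 5: step 12. Cache: [5 47]
  5. access 89: MISS. Cache: [5 47 89]
  6. access 89: HIT. Next use of 89: step 7. Cache: [5 47 89]
  7. access 89: HIT. Next use of 89: step 8. Cache: [5 47 89]
  8. access 89: HIT. Next use of 89: step 9. Cache: [5 47 89]
  9. access 89: HIT. Next use of 89: step 10. Cache: [5 47 89]
  10. access 89: HIT. Next use of 89: step 11. Cache: [5 47 89]
  11. access 89: HIT. Next use of 89: step 13. Cache: [5 47 89]
  12. access 5: HIT. Next use of 5: step 19. Cache: [5 47 89]
  13. access 89: HIT. Next use of 89: step 14. Cache: [5 47 89]
  14. access 89: HIT. Next use of 89: step 15. Cache: [5 47 89]
  15. access 89: HIT. Next use of 89: never. Cache: [5 47 89]
  16. access 78: MISS. Cache: [5 47 89 78]
  17. access 78: HIT. Next use of 78: step 18. Cache: [5 47 89 78]
  18. access 78: HIT. Next use of 78: never. Cache: [5 47 89 78]
  19. access 5: HIT. Next use of 5: step 23. Cache: [5 47 89 78]
  20. access 46: MISS. Cache: [5 47 89 78 46]
  21. access 47: HIT. Next use of 47: step 22. Cache: [5 47 89 78 46]
  22. access 47: HIT. Next use of 47: step 24. Cache: [5 47 89 78 46]
  23. access 5: HIT. Next use of 5: never. Cache: [5 47 89 78 46]
  24. access 47: HIT. Next use of 47: never. Cache: [5 47 89 78 46]
  25. access 38: MISS, evict 5 (next use: never). Cache: [47 89 78 46 38]
Total: 19 hits, 6 misses, 1 evictions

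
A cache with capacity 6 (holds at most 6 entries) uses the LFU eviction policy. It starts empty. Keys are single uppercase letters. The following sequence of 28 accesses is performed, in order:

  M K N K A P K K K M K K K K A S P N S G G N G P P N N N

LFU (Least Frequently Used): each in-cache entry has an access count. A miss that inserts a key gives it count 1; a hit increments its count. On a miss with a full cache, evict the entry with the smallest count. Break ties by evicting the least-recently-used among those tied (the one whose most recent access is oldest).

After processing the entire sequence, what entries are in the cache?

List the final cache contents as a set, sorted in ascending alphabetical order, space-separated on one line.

LFU simulation (capacity=6):
  1. access M: MISS. Cache: [M(c=1)]
  2. access K: MISS. Cache: [M(c=1) K(c=1)]
  3. access N: MISS. Cache: [M(c=1) K(c=1) N(c=1)]
  4. access K: HIT, count now 2. Cache: [M(c=1) N(c=1) K(c=2)]
  5. access A: MISS. Cache: [M(c=1) N(c=1) A(c=1) K(c=2)]
  6. access P: MISS. Cache: [M(c=1) N(c=1) A(c=1) P(c=1) K(c=2)]
  7. access K: HIT, count now 3. Cache: [M(c=1) N(c=1) A(c=1) P(c=1) K(c=3)]
  8. access K: HIT, count now 4. Cache: [M(c=1) N(c=1) A(c=1) P(c=1) K(c=4)]
  9. access K: HIT, count now 5. Cache: [M(c=1) N(c=1) A(c=1) P(c=1) K(c=5)]
  10. access M: HIT, count now 2. Cache: [N(c=1) A(c=1) P(c=1) M(c=2) K(c=5)]
  11. access K: HIT, count now 6. Cache: [N(c=1) A(c=1) P(c=1) M(c=2) K(c=6)]
  12. access K: HIT, count now 7. Cache: [N(c=1) A(c=1) P(c=1) M(c=2) K(c=7)]
  13. access K: HIT, count now 8. Cache: [N(c=1) A(c=1) P(c=1) M(c=2) K(c=8)]
  14. access K: HIT, count now 9. Cache: [N(c=1) A(c=1) P(c=1) M(c=2) K(c=9)]
  15. access A: HIT, count now 2. Cache: [N(c=1) P(c=1) M(c=2) A(c=2) K(c=9)]
  16. access S: MISS. Cache: [N(c=1) P(c=1) S(c=1) M(c=2) A(c=2) K(c=9)]
  17. access P: HIT, count now 2. Cache: [N(c=1) S(c=1) M(c=2) A(c=2) P(c=2) K(c=9)]
  18. access N: HIT, count now 2. Cache: [S(c=1) M(c=2) A(c=2) P(c=2) N(c=2) K(c=9)]
  19. access S: HIT, count now 2. Cache: [M(c=2) A(c=2) P(c=2) N(c=2) S(c=2) K(c=9)]
  20. access G: MISS, evict M(c=2). Cache: [G(c=1) A(c=2) P(c=2) N(c=2) S(c=2) K(c=9)]
  21. access G: HIT, count now 2. Cache: [A(c=2) P(c=2) N(c=2) S(c=2) G(c=2) K(c=9)]
  22. access N: HIT, count now 3. Cache: [A(c=2) P(c=2) S(c=2) G(c=2) N(c=3) K(c=9)]
  23. access G: HIT, count now 3. Cache: [A(c=2) P(c=2) S(c=2) N(c=3) G(c=3) K(c=9)]
  24. access P: HIT, count now 3. Cache: [A(c=2) S(c=2) N(c=3) G(c=3) P(c=3) K(c=9)]
  25. access P: HIT, count now 4. Cache: [A(c=2) S(c=2) N(c=3) G(c=3) P(c=4) K(c=9)]
  26. access N: HIT, count now 4. Cache: [A(c=2) S(c=2) G(c=3) P(c=4) N(c=4) K(c=9)]
  27. access N: HIT, count now 5. Cache: [A(c=2) S(c=2) G(c=3) P(c=4) N(c=5) K(c=9)]
  28. access N: HIT, count now 6. Cache: [A(c=2) S(c=2) G(c=3) P(c=4) N(c=6) K(c=9)]
Total: 21 hits, 7 misses, 1 evictions

Answer: A G K N P S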